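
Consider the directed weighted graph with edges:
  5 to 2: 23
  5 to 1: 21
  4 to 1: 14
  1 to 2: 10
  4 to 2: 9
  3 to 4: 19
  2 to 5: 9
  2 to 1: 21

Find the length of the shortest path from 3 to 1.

Routes from 3 to 1:
3 - 4 - 2 - 5 - 1: 19 + 9 + 9 + 21 = 58
3 - 4 - 1: 19 + 14 = 33
3 - 4 - 2 - 1: 19 + 9 + 21 = 49
Best route has total 33.

33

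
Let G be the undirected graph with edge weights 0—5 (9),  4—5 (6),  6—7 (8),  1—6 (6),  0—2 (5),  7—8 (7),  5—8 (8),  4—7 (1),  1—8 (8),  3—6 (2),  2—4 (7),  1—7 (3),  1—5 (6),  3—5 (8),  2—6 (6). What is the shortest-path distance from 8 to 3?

16

A few of the 8→3 routes:
8-1-7-6-3: 8 + 3 + 8 + 2 = 21
8-1-6-3: 8 + 6 + 2 = 16
8-5-3: 8 + 8 = 16
8-7-1-6-3: 7 + 3 + 6 + 2 = 18
8-7-6-3: 7 + 8 + 2 = 17
Best route has total 16.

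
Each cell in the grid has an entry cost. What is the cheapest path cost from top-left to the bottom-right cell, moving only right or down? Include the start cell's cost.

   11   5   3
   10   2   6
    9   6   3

Take r0c0 r0c1 r1c1 r1c2 r2c2 for a total of 11 + 5 + 2 + 6 + 3 = 27.
(Top row then right column would cost 28.)

27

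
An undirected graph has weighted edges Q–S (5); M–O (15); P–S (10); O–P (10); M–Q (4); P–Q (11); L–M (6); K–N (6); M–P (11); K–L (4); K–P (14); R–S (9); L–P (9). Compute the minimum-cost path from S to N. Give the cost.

Some routes from S to N:
S-P-L-K-N: 10 + 9 + 4 + 6 = 29
S-Q-P-K-N: 5 + 11 + 14 + 6 = 36
S-Q-M-L-K-N: 5 + 4 + 6 + 4 + 6 = 25
S-P-K-N: 10 + 14 + 6 = 30
S-Q-P-L-K-N: 5 + 11 + 9 + 4 + 6 = 35
S-P-M-L-K-N: 10 + 11 + 6 + 4 + 6 = 37
Best route has total 25.

25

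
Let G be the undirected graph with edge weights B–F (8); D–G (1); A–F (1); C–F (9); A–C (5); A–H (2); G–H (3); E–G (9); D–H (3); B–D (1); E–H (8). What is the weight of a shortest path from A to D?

Checking several routes:
A → H → G → D: 2 + 3 + 1 = 6
A → H → D: 2 + 3 = 5
A → F → B → D: 1 + 8 + 1 = 10
Best route has total 5.

5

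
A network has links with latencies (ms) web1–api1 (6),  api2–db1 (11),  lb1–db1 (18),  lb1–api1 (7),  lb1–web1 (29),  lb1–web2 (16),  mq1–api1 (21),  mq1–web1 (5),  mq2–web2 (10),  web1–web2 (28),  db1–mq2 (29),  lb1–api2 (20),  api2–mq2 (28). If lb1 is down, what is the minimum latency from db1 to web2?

39

Routes from db1 to web2 avoiding lb1:
db1 -> mq2 -> web2: 29 + 10 = 39
db1 -> api2 -> mq2 -> web2: 11 + 28 + 10 = 49
Best route has total 39 ms.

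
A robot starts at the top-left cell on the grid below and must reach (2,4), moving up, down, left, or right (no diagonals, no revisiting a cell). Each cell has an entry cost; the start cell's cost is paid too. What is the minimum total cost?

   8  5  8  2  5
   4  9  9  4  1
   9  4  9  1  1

Best path: r0c0 r0c1 r0c2 r0c3 r1c3 r1c4 r2c4
Cost: 8 + 5 + 8 + 2 + 4 + 1 + 1 = 29

29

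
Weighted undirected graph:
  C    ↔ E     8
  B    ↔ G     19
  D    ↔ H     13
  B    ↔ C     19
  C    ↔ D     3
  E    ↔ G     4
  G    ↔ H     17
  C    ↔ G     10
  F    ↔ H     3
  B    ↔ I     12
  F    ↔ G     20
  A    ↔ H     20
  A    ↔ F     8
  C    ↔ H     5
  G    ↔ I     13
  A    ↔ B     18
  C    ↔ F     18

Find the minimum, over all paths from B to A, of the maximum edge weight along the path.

13

Checking several routes:
B -> I -> G -> E -> C -> H -> F -> A: max(12, 13, 4, 8, 5, 3, 8) = 13
B -> I -> G -> C -> D -> H -> F -> A: max(12, 13, 10, 3, 13, 3, 8) = 13
B -> I -> G -> E -> C -> D -> H -> F -> A: max(12, 13, 4, 8, 3, 13, 3, 8) = 13
B -> I -> G -> C -> H -> F -> A: max(12, 13, 10, 5, 3, 8) = 13
The minimum achievable maximum is 13.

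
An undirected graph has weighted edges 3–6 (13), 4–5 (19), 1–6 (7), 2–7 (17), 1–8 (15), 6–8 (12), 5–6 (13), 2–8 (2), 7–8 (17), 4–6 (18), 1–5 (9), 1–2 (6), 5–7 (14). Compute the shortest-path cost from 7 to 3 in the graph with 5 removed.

42

Checking several routes:
7 - 2 - 8 - 6 - 3: 17 + 2 + 12 + 13 = 44
7 - 8 - 6 - 3: 17 + 12 + 13 = 42
7 - 8 - 1 - 6 - 3: 17 + 15 + 7 + 13 = 52
7 - 2 - 8 - 1 - 6 - 3: 17 + 2 + 15 + 7 + 13 = 54
7 - 8 - 2 - 1 - 6 - 3: 17 + 2 + 6 + 7 + 13 = 45
7 - 2 - 1 - 6 - 3: 17 + 6 + 7 + 13 = 43
Shortest: 42.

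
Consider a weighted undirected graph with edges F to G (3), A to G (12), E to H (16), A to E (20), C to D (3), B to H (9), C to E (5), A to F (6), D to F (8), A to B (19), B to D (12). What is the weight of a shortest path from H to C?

21

Checking several routes:
H-B-A-E-C: 9 + 19 + 20 + 5 = 53
H-B-A-F-D-C: 9 + 19 + 6 + 8 + 3 = 45
H-E-C: 16 + 5 = 21
H-E-A-F-D-C: 16 + 20 + 6 + 8 + 3 = 53
H-B-D-C: 9 + 12 + 3 = 24
Shortest: 21.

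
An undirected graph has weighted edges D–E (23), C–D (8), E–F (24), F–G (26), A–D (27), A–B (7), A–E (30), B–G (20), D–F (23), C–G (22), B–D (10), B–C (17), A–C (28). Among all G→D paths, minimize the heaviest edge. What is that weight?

20

Checking several routes:
G→C→D: max(22, 8) = 22
G→B→C→D: max(20, 17, 8) = 20
G→C→B→D: max(22, 17, 10) = 22
G→B→D: max(20, 10) = 20
G→F→E→D: max(26, 24, 23) = 26
The minimum achievable maximum is 20.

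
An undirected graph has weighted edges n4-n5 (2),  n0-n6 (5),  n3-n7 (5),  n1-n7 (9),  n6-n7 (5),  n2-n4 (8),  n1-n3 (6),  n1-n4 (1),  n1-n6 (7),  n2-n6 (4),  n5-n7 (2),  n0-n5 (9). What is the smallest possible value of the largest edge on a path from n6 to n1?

A few of the n6→n1 routes:
n6 - n1: max(7) = 7
n6 - n2 - n4 - n5 - n7 - n1: max(4, 8, 2, 2, 9) = 9
n6 - n7 - n5 - n4 - n1: max(5, 2, 2, 1) = 5
n6 - n2 - n4 - n1: max(4, 8, 1) = 8
n6 - n7 - n3 - n1: max(5, 5, 6) = 6
n6 - n2 - n4 - n5 - n7 - n3 - n1: max(4, 8, 2, 2, 5, 6) = 8
The minimum achievable maximum is 5.

5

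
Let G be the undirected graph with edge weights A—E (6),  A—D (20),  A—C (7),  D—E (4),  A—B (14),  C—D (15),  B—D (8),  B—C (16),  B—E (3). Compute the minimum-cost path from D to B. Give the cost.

7

Comparing a few candidate routes:
D → E → B: 4 + 3 = 7
D → A → E → B: 20 + 6 + 3 = 29
D → E → A → B: 4 + 6 + 14 = 24
D → B: 8
Shortest: 7.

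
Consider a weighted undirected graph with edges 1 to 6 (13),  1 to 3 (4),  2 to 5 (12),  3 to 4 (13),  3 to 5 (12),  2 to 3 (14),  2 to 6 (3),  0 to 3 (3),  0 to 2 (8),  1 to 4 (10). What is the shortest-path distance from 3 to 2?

Candidate routes:
3→5→2: 12 + 12 = 24
3→4→1→6→2: 13 + 10 + 13 + 3 = 39
3→1→6→2: 4 + 13 + 3 = 20
3→2: 14
3→0→2: 3 + 8 = 11
The minimum is 11.

11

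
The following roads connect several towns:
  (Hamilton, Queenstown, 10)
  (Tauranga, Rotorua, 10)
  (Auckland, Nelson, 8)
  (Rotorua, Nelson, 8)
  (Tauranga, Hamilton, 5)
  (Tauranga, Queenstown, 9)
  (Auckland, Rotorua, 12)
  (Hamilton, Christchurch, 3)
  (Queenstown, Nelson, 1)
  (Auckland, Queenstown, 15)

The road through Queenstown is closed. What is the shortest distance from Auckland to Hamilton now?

Paths from Auckland to Hamilton avoiding Queenstown:
Auckland - Rotorua - Tauranga - Hamilton: 12 + 10 + 5 = 27
Auckland - Nelson - Rotorua - Tauranga - Hamilton: 8 + 8 + 10 + 5 = 31
The minimum is 27.

27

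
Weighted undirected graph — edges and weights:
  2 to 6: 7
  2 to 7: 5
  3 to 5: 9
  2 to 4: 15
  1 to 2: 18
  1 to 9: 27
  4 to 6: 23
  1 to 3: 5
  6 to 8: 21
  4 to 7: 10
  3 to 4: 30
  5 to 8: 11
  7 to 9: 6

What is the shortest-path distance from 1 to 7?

Checking several routes:
1→3→5→8→6→2→7: 5 + 9 + 11 + 21 + 7 + 5 = 58
1→3→4→7: 5 + 30 + 10 = 45
1→9→7: 27 + 6 = 33
1→3→4→2→7: 5 + 30 + 15 + 5 = 55
1→2→7: 18 + 5 = 23
1→2→4→7: 18 + 15 + 10 = 43
Shortest: 23.

23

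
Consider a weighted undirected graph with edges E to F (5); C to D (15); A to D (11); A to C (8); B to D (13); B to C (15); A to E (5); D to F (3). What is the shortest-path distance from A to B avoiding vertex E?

Comparing a few candidate routes:
A - D - B: 11 + 13 = 24
A - C - D - B: 8 + 15 + 13 = 36
A - C - B: 8 + 15 = 23
Shortest: 23.

23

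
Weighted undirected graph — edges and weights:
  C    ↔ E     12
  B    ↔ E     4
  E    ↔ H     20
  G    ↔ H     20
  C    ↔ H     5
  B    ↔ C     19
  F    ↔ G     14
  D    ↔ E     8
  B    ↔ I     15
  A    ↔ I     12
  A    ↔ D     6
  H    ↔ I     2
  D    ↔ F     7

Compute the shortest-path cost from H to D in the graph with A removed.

Candidate routes:
H - I - B - E - D: 2 + 15 + 4 + 8 = 29
H - G - F - D: 20 + 14 + 7 = 41
H - I - B - C - E - D: 2 + 15 + 19 + 12 + 8 = 56
H - E - D: 20 + 8 = 28
H - C - E - D: 5 + 12 + 8 = 25
H - C - B - E - D: 5 + 19 + 4 + 8 = 36
The minimum is 25.

25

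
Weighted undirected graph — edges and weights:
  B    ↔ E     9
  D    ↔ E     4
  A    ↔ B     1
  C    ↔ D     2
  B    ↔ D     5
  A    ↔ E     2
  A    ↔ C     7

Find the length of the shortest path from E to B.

Candidate routes:
E-D-C-A-B: 4 + 2 + 7 + 1 = 14
E-D-B: 4 + 5 = 9
E-A-C-D-B: 2 + 7 + 2 + 5 = 16
E-B: 9
E-A-B: 2 + 1 = 3
The minimum is 3.

3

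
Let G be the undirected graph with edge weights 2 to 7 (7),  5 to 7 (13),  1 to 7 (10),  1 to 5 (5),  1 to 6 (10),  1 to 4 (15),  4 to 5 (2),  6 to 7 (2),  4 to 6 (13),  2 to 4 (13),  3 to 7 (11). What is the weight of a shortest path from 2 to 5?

15

Comparing a few candidate routes:
2-7-6-4-5: 7 + 2 + 13 + 2 = 24
2-7-6-1-5: 7 + 2 + 10 + 5 = 24
2-7-1-5: 7 + 10 + 5 = 22
2-4-5: 13 + 2 = 15
2-4-1-5: 13 + 15 + 5 = 33
2-7-5: 7 + 13 = 20
Best route has total 15.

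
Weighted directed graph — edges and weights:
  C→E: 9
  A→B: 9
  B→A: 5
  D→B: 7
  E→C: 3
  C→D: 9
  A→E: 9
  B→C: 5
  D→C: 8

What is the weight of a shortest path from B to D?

14

Candidate routes:
B-A-E-C-D: 5 + 9 + 3 + 9 = 26
B-C-D: 5 + 9 = 14
Best route has total 14.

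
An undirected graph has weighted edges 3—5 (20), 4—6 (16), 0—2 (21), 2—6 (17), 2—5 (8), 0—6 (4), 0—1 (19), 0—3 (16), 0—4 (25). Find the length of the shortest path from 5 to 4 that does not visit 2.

Candidate routes:
5-3-0-6-4: 20 + 16 + 4 + 16 = 56
5-3-0-4: 20 + 16 + 25 = 61
Shortest: 56.

56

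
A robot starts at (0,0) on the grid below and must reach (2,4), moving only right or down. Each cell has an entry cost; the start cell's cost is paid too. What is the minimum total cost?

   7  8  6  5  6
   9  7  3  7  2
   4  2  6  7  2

Best path: (0,0) (0,1) (0,2) (1,2) (1,3) (1,4) (2,4)
Cost: 7 + 8 + 6 + 3 + 7 + 2 + 2 = 35

35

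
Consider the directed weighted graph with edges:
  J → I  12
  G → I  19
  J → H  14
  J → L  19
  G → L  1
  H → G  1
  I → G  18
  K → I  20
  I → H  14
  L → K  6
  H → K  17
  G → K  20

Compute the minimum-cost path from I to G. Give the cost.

15

Candidate routes:
I → G: 18
I → H → G: 14 + 1 = 15
Shortest: 15.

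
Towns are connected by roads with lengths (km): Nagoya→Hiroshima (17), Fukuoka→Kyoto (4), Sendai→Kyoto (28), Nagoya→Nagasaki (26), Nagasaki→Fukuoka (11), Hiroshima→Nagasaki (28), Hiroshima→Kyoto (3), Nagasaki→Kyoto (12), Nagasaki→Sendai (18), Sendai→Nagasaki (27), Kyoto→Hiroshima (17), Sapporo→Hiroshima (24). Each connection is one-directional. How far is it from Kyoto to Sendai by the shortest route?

63

Candidate routes:
Kyoto-Hiroshima-Nagasaki-Sendai: 17 + 28 + 18 = 63
Best route has total 63 km.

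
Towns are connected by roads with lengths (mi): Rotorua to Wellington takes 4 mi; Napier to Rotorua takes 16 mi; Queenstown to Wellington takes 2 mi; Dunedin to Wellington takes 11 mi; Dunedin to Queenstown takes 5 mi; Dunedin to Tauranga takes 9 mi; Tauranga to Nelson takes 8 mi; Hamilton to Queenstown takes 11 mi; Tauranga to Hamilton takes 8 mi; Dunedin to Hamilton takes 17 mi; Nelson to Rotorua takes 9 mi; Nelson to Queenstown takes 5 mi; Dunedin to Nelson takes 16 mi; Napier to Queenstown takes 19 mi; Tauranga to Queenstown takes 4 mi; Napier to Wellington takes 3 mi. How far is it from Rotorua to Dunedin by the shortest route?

Comparing a few candidate routes:
Rotorua-Wellington-Dunedin: 4 + 11 = 15
Rotorua-Wellington-Queenstown-Tauranga-Dunedin: 4 + 2 + 4 + 9 = 19
Rotorua-Wellington-Queenstown-Dunedin: 4 + 2 + 5 = 11
Best route has total 11 mi.

11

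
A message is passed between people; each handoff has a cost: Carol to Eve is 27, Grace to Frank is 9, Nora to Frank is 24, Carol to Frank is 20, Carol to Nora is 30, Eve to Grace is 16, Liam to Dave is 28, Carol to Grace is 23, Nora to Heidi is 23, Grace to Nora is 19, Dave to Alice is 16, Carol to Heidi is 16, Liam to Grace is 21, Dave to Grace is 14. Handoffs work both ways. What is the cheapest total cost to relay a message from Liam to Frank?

30

A few of the Liam→Frank routes:
Liam-Grace-Nora-Frank: 21 + 19 + 24 = 64
Liam-Grace-Carol-Frank: 21 + 23 + 20 = 64
Liam-Grace-Frank: 21 + 9 = 30
Liam-Dave-Grace-Frank: 28 + 14 + 9 = 51
Best route has total 30.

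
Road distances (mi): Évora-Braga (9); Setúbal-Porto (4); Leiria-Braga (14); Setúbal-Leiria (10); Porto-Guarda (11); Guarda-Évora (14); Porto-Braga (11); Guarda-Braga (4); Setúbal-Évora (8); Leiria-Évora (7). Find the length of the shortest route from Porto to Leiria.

Comparing a few candidate routes:
Porto→Braga→Leiria: 11 + 14 = 25
Porto→Guarda→Braga→Évora→Leiria: 11 + 4 + 9 + 7 = 31
Porto→Setúbal→Leiria: 4 + 10 = 14
Porto→Setúbal→Évora→Leiria: 4 + 8 + 7 = 19
Porto→Guarda→Braga→Leiria: 11 + 4 + 14 = 29
Porto→Braga→Évora→Leiria: 11 + 9 + 7 = 27
Shortest: 14 mi.

14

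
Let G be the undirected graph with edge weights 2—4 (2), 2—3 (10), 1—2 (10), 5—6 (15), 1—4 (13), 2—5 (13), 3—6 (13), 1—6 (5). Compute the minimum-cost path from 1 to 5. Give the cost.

A few of the 1→5 routes:
1 → 2 → 5: 10 + 13 = 23
1 → 6 → 3 → 2 → 5: 5 + 13 + 10 + 13 = 41
1 → 4 → 2 → 5: 13 + 2 + 13 = 28
1 → 6 → 5: 5 + 15 = 20
Best route has total 20.

20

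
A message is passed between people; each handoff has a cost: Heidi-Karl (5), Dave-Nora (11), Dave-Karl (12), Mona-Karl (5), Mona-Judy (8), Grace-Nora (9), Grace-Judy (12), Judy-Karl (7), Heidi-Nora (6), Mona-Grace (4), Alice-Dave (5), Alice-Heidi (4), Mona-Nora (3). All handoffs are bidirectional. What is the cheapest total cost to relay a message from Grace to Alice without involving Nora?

18

A few of the Grace→Alice routes:
Grace - Mona - Karl - Dave - Alice: 4 + 5 + 12 + 5 = 26
Grace - Judy - Karl - Heidi - Alice: 12 + 7 + 5 + 4 = 28
Grace - Mona - Judy - Karl - Heidi - Alice: 4 + 8 + 7 + 5 + 4 = 28
Grace - Mona - Karl - Heidi - Alice: 4 + 5 + 5 + 4 = 18
The minimum is 18.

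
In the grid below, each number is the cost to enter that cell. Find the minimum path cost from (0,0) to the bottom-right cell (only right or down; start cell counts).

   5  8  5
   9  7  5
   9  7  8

31

Best path: (0,0) -> (0,1) -> (0,2) -> (1,2) -> (2,2)
Cost: 5 + 8 + 5 + 5 + 8 = 31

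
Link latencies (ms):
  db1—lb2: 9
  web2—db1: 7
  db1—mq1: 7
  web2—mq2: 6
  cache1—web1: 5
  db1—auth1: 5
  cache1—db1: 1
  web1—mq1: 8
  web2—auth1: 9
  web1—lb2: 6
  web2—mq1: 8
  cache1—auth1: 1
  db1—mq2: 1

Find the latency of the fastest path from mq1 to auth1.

Some routes from mq1 to auth1:
mq1 - web2 - mq2 - db1 - cache1 - auth1: 8 + 6 + 1 + 1 + 1 = 17
mq1 - db1 - auth1: 7 + 5 = 12
mq1 - web1 - cache1 - auth1: 8 + 5 + 1 = 14
mq1 - db1 - cache1 - auth1: 7 + 1 + 1 = 9
Best route has total 9 ms.

9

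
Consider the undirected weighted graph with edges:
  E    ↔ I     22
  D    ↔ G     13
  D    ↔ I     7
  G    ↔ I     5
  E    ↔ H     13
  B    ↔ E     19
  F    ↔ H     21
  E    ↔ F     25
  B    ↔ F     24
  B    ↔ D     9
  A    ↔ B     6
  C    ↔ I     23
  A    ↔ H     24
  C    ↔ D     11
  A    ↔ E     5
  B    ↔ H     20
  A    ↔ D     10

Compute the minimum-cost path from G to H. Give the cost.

Comparing a few candidate routes:
G→I→D→B→H: 5 + 7 + 9 + 20 = 41
G→D→A→E→H: 13 + 10 + 5 + 13 = 41
G→I→D→A→E→H: 5 + 7 + 10 + 5 + 13 = 40
G→I→D→B→A→E→H: 5 + 7 + 9 + 6 + 5 + 13 = 45
G→D→B→H: 13 + 9 + 20 = 42
G→I→E→H: 5 + 22 + 13 = 40
The minimum is 40.

40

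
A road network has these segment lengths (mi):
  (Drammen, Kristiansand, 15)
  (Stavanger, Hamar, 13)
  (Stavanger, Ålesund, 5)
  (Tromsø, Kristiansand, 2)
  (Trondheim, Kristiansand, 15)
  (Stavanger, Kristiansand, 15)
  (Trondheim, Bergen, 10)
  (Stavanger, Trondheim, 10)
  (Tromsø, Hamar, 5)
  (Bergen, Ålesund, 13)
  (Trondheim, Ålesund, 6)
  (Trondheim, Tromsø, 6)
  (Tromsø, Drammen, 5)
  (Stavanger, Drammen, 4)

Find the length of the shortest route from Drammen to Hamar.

10

A few of the Drammen→Hamar routes:
Drammen -> Kristiansand -> Tromsø -> Hamar: 15 + 2 + 5 = 22
Drammen -> Stavanger -> Trondheim -> Tromsø -> Hamar: 4 + 10 + 6 + 5 = 25
Drammen -> Stavanger -> Hamar: 4 + 13 = 17
Drammen -> Tromsø -> Hamar: 5 + 5 = 10
Shortest: 10 mi.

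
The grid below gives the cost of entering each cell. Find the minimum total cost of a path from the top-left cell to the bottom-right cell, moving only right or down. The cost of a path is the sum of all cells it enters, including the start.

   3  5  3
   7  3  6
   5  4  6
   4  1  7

Take (0,0) (0,1) (1,1) (2,1) (3,1) (3,2) for a total of 3 + 5 + 3 + 4 + 1 + 7 = 23.

23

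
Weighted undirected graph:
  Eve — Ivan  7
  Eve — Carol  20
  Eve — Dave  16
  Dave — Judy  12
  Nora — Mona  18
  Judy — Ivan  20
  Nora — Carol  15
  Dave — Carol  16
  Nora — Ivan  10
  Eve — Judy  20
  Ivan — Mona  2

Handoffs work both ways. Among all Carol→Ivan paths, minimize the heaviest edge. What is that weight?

Checking several routes:
Carol-Nora-Ivan: max(15, 10) = 15
Carol-Dave-Eve-Ivan: max(16, 16, 7) = 16
Carol-Eve-Dave-Judy-Ivan: max(20, 16, 12, 20) = 20
Carol-Nora-Mona-Ivan: max(15, 18, 2) = 18
The minimum achievable maximum is 15.

15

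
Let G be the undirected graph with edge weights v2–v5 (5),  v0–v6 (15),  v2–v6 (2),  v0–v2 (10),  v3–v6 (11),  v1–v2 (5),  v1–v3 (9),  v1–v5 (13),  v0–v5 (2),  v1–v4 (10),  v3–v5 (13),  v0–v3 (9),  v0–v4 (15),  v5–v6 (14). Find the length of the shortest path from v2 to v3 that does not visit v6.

Some routes from v2 to v3 avoiding v6:
v2 -> v5 -> v0 -> v3: 5 + 2 + 9 = 16
v2 -> v1 -> v3: 5 + 9 = 14
v2 -> v0 -> v3: 10 + 9 = 19
v2 -> v5 -> v3: 5 + 13 = 18
The minimum is 14.

14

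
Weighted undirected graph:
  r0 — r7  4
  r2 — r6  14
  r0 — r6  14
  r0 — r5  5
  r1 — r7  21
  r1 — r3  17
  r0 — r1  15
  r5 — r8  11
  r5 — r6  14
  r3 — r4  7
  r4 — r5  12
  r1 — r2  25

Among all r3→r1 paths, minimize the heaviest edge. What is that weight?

A few of the r3→r1 routes:
r3-r4-r5-r6-r0-r7-r1: max(7, 12, 14, 14, 4, 21) = 21
r3-r1: max(17) = 17
r3-r4-r5-r0-r1: max(7, 12, 5, 15) = 15
r3-r4-r5-r6-r0-r1: max(7, 12, 14, 14, 15) = 15
Best route has worst link 15.

15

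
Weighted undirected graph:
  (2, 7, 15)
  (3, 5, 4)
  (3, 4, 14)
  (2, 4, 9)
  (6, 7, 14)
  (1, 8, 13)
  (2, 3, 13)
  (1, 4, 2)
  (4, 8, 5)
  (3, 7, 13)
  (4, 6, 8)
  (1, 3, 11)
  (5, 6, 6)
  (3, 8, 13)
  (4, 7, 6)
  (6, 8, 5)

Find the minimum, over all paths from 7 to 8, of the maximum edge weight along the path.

6

Comparing a few candidate routes:
7→4→6→8: max(6, 8, 5) = 8
7→4→1→3→5→6→8: max(6, 2, 11, 4, 6, 5) = 11
7→4→8: max(6, 5) = 6
Best route has worst link 6.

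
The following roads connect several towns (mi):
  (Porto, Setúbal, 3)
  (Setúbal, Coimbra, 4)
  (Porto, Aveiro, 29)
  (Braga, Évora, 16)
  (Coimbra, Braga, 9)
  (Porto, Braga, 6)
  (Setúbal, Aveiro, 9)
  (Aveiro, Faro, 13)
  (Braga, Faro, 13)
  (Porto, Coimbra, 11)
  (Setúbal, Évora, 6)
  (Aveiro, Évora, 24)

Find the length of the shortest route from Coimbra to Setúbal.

4

Some routes from Coimbra to Setúbal:
Coimbra -> Porto -> Braga -> Évora -> Setúbal: 11 + 6 + 16 + 6 = 39
Coimbra -> Porto -> Setúbal: 11 + 3 = 14
Coimbra -> Braga -> Évora -> Setúbal: 9 + 16 + 6 = 31
Coimbra -> Braga -> Faro -> Aveiro -> Setúbal: 9 + 13 + 13 + 9 = 44
Coimbra -> Braga -> Porto -> Setúbal: 9 + 6 + 3 = 18
Coimbra -> Setúbal: 4
The minimum is 4 mi.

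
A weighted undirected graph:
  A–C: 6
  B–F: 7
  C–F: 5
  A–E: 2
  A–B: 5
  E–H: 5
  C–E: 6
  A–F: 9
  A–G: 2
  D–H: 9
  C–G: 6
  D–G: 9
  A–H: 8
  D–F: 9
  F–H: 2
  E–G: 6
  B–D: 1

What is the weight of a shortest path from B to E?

Checking several routes:
B-A-G-E: 5 + 2 + 6 = 13
B-F-H-E: 7 + 2 + 5 = 14
B-A-E: 5 + 2 = 7
B-D-G-A-E: 1 + 9 + 2 + 2 = 14
B-D-H-E: 1 + 9 + 5 = 15
The minimum is 7.

7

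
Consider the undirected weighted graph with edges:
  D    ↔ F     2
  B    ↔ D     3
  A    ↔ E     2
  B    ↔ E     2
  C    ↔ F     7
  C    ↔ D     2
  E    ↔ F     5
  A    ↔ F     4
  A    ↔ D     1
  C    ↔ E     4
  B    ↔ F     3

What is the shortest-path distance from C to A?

3

Comparing a few candidate routes:
C → D → F → A: 2 + 2 + 4 = 8
C → E → A: 4 + 2 = 6
C → D → B → E → A: 2 + 3 + 2 + 2 = 9
C → E → B → D → A: 4 + 2 + 3 + 1 = 10
C → D → A: 2 + 1 = 3
Shortest: 3.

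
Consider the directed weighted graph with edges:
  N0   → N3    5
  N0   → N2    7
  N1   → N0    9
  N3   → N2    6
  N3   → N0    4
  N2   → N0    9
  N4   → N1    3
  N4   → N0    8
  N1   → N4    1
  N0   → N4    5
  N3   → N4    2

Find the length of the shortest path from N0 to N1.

Candidate routes:
N0 -> N4 -> N1: 5 + 3 = 8
N0 -> N3 -> N4 -> N1: 5 + 2 + 3 = 10
Shortest: 8.

8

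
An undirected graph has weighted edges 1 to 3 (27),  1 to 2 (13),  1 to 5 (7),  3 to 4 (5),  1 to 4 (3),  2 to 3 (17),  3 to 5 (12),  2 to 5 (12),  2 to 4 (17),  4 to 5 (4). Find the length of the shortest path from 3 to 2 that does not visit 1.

17

Comparing a few candidate routes:
3 → 4 → 5 → 2: 5 + 4 + 12 = 21
3 → 4 → 2: 5 + 17 = 22
3 → 5 → 2: 12 + 12 = 24
3 → 2: 17
The minimum is 17.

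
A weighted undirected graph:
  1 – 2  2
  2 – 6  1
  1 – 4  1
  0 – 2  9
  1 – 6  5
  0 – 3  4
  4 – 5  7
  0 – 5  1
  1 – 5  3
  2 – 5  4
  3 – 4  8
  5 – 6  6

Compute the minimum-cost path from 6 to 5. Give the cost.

5

Some routes from 6 to 5:
6-2-1-4-5: 1 + 2 + 1 + 7 = 11
6-1-5: 5 + 3 = 8
6-5: 6
6-2-1-5: 1 + 2 + 3 = 6
6-2-5: 1 + 4 = 5
6-2-0-5: 1 + 9 + 1 = 11
Shortest: 5.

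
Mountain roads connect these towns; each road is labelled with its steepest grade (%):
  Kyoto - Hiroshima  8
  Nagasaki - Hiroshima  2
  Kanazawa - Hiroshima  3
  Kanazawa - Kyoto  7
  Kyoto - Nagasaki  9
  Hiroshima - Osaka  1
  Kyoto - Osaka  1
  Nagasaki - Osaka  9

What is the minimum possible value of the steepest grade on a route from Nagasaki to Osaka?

Some routes from Nagasaki to Osaka:
Nagasaki -> Kyoto -> Hiroshima -> Osaka: max(9, 8, 1) = 9
Nagasaki -> Hiroshima -> Kyoto -> Osaka: max(2, 8, 1) = 8
Nagasaki -> Kyoto -> Kanazawa -> Hiroshima -> Osaka: max(9, 7, 3, 1) = 9
Nagasaki -> Kyoto -> Osaka: max(9, 1) = 9
Nagasaki -> Hiroshima -> Osaka: max(2, 1) = 2
Nagasaki -> Hiroshima -> Kanazawa -> Kyoto -> Osaka: max(2, 3, 7, 1) = 7
Best route has worst link 2%.

2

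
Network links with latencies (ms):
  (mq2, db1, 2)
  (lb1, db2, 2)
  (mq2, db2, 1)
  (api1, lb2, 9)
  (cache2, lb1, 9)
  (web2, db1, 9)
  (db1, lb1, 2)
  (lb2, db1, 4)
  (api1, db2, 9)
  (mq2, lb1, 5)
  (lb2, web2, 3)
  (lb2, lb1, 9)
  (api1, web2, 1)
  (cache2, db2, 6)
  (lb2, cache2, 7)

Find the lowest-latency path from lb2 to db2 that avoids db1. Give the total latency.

A few of the lb2→db2 routes:
lb2→lb1→db2: 9 + 2 = 11
lb2→lb1→mq2→db2: 9 + 5 + 1 = 15
lb2→web2→api1→db2: 3 + 1 + 9 = 13
lb2→cache2→db2: 7 + 6 = 13
lb2→api1→db2: 9 + 9 = 18
Shortest: 11 ms.

11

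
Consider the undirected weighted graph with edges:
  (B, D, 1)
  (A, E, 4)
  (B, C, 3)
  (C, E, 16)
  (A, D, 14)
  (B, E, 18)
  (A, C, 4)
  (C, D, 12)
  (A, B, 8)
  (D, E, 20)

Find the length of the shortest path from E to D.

Some routes from E to D:
E-A-D: 4 + 14 = 18
E-A-C-B-D: 4 + 4 + 3 + 1 = 12
E-C-B-D: 16 + 3 + 1 = 20
E-D: 20
E-B-D: 18 + 1 = 19
E-A-B-D: 4 + 8 + 1 = 13
Shortest: 12.

12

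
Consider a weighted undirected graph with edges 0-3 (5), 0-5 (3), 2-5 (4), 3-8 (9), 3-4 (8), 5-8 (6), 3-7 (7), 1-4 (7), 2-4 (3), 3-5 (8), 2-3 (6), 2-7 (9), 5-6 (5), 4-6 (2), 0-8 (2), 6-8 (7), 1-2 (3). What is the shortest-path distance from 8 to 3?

Comparing a few candidate routes:
8→3: 9
8→0→5→3: 2 + 3 + 8 = 13
8→5→3: 6 + 8 = 14
8→0→3: 2 + 5 = 7
8→0→5→2→3: 2 + 3 + 4 + 6 = 15
8→5→0→3: 6 + 3 + 5 = 14
Best route has total 7.

7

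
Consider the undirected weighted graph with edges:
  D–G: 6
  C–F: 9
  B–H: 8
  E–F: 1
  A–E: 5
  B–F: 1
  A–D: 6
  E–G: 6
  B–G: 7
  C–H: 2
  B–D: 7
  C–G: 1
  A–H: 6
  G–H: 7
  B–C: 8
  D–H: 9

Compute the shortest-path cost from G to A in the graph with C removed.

11

Comparing a few candidate routes:
G-B-F-E-A: 7 + 1 + 1 + 5 = 14
G-D-A: 6 + 6 = 12
G-E-A: 6 + 5 = 11
G-D-B-F-E-A: 6 + 7 + 1 + 1 + 5 = 20
G-H-A: 7 + 6 = 13
G-B-D-A: 7 + 7 + 6 = 20
The minimum is 11.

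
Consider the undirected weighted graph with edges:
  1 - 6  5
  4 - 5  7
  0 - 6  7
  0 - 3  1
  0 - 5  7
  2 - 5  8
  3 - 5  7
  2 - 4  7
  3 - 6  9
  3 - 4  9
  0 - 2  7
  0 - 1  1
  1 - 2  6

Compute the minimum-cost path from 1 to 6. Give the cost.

5

Some routes from 1 to 6:
1→0→3→6: 1 + 1 + 9 = 11
1→0→6: 1 + 7 = 8
1→6: 5
1→2→0→6: 6 + 7 + 7 = 20
Shortest: 5.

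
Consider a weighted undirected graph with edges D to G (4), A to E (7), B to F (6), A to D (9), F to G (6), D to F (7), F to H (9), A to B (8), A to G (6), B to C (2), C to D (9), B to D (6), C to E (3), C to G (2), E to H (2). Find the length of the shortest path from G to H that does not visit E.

A few of the G→H routes:
G -> D -> F -> H: 4 + 7 + 9 = 20
G -> C -> B -> F -> H: 2 + 2 + 6 + 9 = 19
G -> F -> H: 6 + 9 = 15
G -> C -> D -> F -> H: 2 + 9 + 7 + 9 = 27
G -> C -> B -> D -> F -> H: 2 + 2 + 6 + 7 + 9 = 26
G -> D -> B -> F -> H: 4 + 6 + 6 + 9 = 25
Best route has total 15.

15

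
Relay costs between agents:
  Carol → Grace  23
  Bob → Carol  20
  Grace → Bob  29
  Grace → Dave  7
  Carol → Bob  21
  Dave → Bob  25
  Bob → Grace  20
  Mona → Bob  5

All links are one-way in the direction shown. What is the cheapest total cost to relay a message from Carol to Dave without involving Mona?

Paths from Carol to Dave avoiding Mona:
Carol→Grace→Dave: 23 + 7 = 30
Carol→Bob→Grace→Dave: 21 + 20 + 7 = 48
Shortest: 30.

30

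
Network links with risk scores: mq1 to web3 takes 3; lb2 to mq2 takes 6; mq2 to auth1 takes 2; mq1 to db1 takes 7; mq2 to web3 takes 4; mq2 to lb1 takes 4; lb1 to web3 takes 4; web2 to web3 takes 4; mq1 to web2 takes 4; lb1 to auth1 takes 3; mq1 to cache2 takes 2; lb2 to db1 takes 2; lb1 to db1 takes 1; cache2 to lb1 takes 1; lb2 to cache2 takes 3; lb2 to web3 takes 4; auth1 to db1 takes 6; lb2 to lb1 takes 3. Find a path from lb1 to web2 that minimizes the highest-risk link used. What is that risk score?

4

Some routes from lb1 to web2:
lb1-cache2-mq1-web2: max(1, 2, 4) = 4
lb1-mq2-web3-lb2-cache2-mq1-web2: max(4, 4, 4, 3, 2, 4) = 4
lb1-cache2-lb2-web3-mq1-web2: max(1, 3, 4, 3, 4) = 4
lb1-cache2-mq1-web3-web2: max(1, 2, 3, 4) = 4
lb1-cache2-lb2-web3-web2: max(1, 3, 4, 4) = 4
lb1-mq2-web3-web2: max(4, 4, 4) = 4
Smallest bottleneck: 4.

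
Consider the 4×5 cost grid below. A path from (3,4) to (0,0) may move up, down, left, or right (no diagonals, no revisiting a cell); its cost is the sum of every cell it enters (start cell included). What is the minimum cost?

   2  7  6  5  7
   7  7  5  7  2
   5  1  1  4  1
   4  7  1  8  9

30

Take (3,4)→(2,4)→(2,3)→(2,2)→(2,1)→(2,0)→(1,0)→(0,0) for a total of 9 + 1 + 4 + 1 + 1 + 5 + 7 + 2 = 30.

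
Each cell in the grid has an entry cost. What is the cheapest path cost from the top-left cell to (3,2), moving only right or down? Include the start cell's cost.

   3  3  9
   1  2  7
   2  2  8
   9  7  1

16

Take (0,0) → (1,0) → (1,1) → (2,1) → (3,1) → (3,2) for a total of 3 + 1 + 2 + 2 + 7 + 1 = 16.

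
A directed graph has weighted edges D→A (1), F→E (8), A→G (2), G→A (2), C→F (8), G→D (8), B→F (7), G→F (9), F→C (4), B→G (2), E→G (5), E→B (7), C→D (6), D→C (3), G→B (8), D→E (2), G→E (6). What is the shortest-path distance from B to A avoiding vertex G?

18

Paths from B to A avoiding G:
B -> F -> C -> D -> A: 7 + 4 + 6 + 1 = 18
Shortest: 18.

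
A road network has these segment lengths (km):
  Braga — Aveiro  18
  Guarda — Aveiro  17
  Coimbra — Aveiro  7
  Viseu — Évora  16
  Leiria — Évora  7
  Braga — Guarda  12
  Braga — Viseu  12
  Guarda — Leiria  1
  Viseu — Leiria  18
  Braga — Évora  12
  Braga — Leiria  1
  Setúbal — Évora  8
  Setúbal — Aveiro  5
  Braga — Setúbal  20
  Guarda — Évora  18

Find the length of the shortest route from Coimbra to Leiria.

25

Checking several routes:
Coimbra→Aveiro→Setúbal→Évora→Braga→Leiria: 7 + 5 + 8 + 12 + 1 = 33
Coimbra→Aveiro→Setúbal→Évora→Leiria: 7 + 5 + 8 + 7 = 27
Coimbra→Aveiro→Guarda→Leiria: 7 + 17 + 1 = 25
Coimbra→Aveiro→Braga→Leiria: 7 + 18 + 1 = 26
Coimbra→Aveiro→Setúbal→Braga→Leiria: 7 + 5 + 20 + 1 = 33
Shortest: 25 km.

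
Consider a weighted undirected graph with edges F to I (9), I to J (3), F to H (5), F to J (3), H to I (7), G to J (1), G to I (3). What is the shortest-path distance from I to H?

Routes from I to H:
I → G → J → F → H: 3 + 1 + 3 + 5 = 12
I → J → F → H: 3 + 3 + 5 = 11
I → H: 7
I → F → H: 9 + 5 = 14
Shortest: 7.

7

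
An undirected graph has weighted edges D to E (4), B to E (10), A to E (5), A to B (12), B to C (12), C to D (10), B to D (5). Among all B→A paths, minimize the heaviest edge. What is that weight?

Routes from B to A:
B-E-A: max(10, 5) = 10
B-D-E-A: max(5, 4, 5) = 5
B-A: max(12) = 12
B-C-D-E-A: max(12, 10, 4, 5) = 12
The minimum achievable maximum is 5.

5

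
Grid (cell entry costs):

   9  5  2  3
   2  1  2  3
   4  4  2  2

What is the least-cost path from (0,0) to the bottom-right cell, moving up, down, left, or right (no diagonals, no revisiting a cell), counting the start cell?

18

One optimal route is r0c0→r1c0→r1c1→r1c2→r2c2→r2c3.
Its cost is 9 + 2 + 1 + 2 + 2 + 2 = 18.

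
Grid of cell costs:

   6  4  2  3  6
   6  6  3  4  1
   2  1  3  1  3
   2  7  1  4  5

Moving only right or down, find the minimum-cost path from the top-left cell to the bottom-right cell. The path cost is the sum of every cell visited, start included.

Cheapest: (0,0) -> (0,1) -> (0,2) -> (1,2) -> (2,2) -> (2,3) -> (2,4) -> (3,4)
  6 + 4 + 2 + 3 + 3 + 1 + 3 + 5 = 27

27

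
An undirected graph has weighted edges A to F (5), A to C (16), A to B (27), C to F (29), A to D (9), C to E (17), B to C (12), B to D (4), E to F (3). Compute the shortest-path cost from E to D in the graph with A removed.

Candidate routes:
E -> F -> C -> B -> D: 3 + 29 + 12 + 4 = 48
E -> C -> B -> D: 17 + 12 + 4 = 33
Shortest: 33.

33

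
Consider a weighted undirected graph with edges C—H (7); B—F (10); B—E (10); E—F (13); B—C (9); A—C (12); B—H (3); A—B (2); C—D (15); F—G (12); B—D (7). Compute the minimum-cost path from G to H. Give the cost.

25

Comparing a few candidate routes:
G → F → B → H: 12 + 10 + 3 = 25
G → F → B → A → C → H: 12 + 10 + 2 + 12 + 7 = 43
G → F → E → B → H: 12 + 13 + 10 + 3 = 38
G → F → B → C → H: 12 + 10 + 9 + 7 = 38
Best route has total 25.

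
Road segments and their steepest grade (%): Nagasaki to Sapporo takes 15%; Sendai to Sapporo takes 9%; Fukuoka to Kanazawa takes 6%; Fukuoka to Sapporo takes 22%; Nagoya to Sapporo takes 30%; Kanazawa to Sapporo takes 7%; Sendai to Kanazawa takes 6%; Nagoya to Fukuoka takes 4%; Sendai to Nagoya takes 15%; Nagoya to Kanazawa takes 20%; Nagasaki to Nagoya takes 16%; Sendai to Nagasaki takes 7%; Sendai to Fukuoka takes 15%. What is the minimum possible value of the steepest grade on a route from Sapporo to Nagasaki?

7

Checking several routes:
Sapporo -> Kanazawa -> Sendai -> Nagasaki: max(7, 6, 7) = 7
Sapporo -> Sendai -> Nagasaki: max(9, 7) = 9
Sapporo -> Kanazawa -> Fukuoka -> Sendai -> Nagasaki: max(7, 6, 15, 7) = 15
The minimum achievable maximum is 7%.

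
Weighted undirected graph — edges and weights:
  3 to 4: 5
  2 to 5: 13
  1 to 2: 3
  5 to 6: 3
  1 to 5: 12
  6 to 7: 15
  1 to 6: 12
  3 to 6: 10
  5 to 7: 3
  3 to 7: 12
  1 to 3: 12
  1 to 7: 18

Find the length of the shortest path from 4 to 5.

18

Comparing a few candidate routes:
4 → 3 → 6 → 5: 5 + 10 + 3 = 18
4 → 3 → 1 → 5: 5 + 12 + 12 = 29
4 → 3 → 1 → 2 → 5: 5 + 12 + 3 + 13 = 33
4 → 3 → 1 → 6 → 5: 5 + 12 + 12 + 3 = 32
4 → 3 → 7 → 5: 5 + 12 + 3 = 20
Shortest: 18.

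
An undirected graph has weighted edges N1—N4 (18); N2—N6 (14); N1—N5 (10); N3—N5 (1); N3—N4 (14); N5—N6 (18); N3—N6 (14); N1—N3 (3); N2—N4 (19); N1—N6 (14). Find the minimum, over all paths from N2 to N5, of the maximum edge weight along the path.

14

A few of the N2→N5 routes:
N2 → N6 → N3 → N5: max(14, 14, 1) = 14
N2 → N6 → N1 → N3 → N5: max(14, 14, 3, 1) = 14
N2 → N6 → N5: max(14, 18) = 18
N2 → N6 → N3 → N4 → N1 → N5: max(14, 14, 14, 18, 10) = 18
N2 → N6 → N3 → N1 → N5: max(14, 14, 3, 10) = 14
N2 → N6 → N1 → N5: max(14, 14, 10) = 14
The minimum achievable maximum is 14.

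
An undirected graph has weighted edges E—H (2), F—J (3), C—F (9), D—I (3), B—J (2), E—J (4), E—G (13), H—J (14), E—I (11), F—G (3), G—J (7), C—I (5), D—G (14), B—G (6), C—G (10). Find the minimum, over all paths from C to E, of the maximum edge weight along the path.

Checking several routes:
C - G - B - J - E: max(10, 6, 2, 4) = 10
C - F - J - E: max(9, 3, 4) = 9
C - F - G - B - J - E: max(9, 3, 6, 2, 4) = 9
C - G - J - E: max(10, 7, 4) = 10
C - F - G - J - E: max(9, 3, 7, 4) = 9
C - G - F - J - E: max(10, 3, 3, 4) = 10
The minimum achievable maximum is 9.

9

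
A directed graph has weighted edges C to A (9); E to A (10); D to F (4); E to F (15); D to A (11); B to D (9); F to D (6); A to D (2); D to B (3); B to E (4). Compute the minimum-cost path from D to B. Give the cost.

Paths from D to B:
D -> B: 3
Shortest: 3.

3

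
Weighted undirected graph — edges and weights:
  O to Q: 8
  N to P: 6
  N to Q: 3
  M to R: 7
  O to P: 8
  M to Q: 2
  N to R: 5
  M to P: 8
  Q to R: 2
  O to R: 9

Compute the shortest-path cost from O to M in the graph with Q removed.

16

Paths from O to M avoiding Q:
O-P-M: 8 + 8 = 16
O-R-M: 9 + 7 = 16
O-P-N-R-M: 8 + 6 + 5 + 7 = 26
O-R-N-P-M: 9 + 5 + 6 + 8 = 28
Best route has total 16.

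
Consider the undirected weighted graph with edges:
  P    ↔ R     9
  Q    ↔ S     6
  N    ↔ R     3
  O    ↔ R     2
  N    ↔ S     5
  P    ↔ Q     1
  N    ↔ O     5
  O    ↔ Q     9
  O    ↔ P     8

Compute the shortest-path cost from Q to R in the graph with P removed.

Checking several routes:
Q - S - N - R: 6 + 5 + 3 = 14
Q - O - R: 9 + 2 = 11
Q - O - N - R: 9 + 5 + 3 = 17
Shortest: 11.

11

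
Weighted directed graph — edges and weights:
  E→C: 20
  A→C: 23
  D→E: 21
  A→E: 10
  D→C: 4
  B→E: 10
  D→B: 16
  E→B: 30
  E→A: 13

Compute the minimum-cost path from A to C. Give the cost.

Candidate routes:
A - C: 23
A - E - C: 10 + 20 = 30
Shortest: 23.

23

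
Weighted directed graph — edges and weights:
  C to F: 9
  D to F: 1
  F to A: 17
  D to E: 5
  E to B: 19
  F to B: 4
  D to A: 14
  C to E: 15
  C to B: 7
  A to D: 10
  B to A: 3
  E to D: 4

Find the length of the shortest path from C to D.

19

Paths from C to D:
C-E-D: 15 + 4 = 19
C-F-B-A-D: 9 + 4 + 3 + 10 = 26
C-E-B-A-D: 15 + 19 + 3 + 10 = 47
C-B-A-D: 7 + 3 + 10 = 20
C-F-A-D: 9 + 17 + 10 = 36
Best route has total 19.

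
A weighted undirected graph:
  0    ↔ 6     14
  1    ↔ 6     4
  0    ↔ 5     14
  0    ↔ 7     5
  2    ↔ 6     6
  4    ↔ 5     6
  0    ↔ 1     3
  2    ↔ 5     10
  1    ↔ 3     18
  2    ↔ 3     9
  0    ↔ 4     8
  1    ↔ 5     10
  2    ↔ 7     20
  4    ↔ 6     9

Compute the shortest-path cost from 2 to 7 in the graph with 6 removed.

A few of the 2→7 routes:
2→3→1→5→4→0→7: 9 + 18 + 10 + 6 + 8 + 5 = 56
2→3→1→0→7: 9 + 18 + 3 + 5 = 35
2→5→1→0→7: 10 + 10 + 3 + 5 = 28
2→7: 20
2→5→4→0→7: 10 + 6 + 8 + 5 = 29
2→5→0→7: 10 + 14 + 5 = 29
Shortest: 20.

20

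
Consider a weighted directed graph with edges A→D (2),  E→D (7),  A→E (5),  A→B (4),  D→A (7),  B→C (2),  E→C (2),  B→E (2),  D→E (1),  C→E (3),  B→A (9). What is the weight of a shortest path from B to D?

Candidate routes:
B -> A -> E -> D: 9 + 5 + 7 = 21
B -> E -> D: 2 + 7 = 9
B -> C -> E -> D: 2 + 3 + 7 = 12
B -> A -> D: 9 + 2 = 11
The minimum is 9.

9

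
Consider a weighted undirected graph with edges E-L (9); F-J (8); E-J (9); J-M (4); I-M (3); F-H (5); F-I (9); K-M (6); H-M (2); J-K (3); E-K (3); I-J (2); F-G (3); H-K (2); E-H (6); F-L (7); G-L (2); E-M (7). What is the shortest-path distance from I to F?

9

Some routes from I to F:
I → J → M → H → F: 2 + 4 + 2 + 5 = 13
I → J → K → H → F: 2 + 3 + 2 + 5 = 12
I → M → J → F: 3 + 4 + 8 = 15
I → M → H → F: 3 + 2 + 5 = 10
I → F: 9
I → J → F: 2 + 8 = 10
Best route has total 9.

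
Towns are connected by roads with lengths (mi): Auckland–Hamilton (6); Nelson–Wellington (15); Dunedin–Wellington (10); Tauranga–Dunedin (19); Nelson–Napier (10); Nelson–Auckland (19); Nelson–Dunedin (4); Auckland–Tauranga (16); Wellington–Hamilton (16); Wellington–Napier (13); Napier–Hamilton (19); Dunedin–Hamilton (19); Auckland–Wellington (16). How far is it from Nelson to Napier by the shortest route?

10

Some routes from Nelson to Napier:
Nelson-Wellington-Napier: 15 + 13 = 28
Nelson-Napier: 10
Nelson-Dunedin-Wellington-Napier: 4 + 10 + 13 = 27
Best route has total 10 mi.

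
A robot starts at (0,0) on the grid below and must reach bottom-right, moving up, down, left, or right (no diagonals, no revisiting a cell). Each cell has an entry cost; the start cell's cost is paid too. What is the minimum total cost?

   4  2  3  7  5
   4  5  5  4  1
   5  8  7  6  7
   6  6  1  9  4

Path r0c0 -> r0c1 -> r0c2 -> r1c2 -> r1c3 -> r1c4 -> r2c4 -> r3c4: 4 + 2 + 3 + 5 + 4 + 1 + 7 + 4 = 30.

30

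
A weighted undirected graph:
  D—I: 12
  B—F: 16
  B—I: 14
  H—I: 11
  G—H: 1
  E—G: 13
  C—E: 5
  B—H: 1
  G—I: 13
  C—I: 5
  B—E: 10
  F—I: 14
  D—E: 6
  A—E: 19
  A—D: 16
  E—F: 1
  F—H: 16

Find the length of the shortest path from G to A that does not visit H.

Checking several routes:
G → I → C → E → D → A: 13 + 5 + 5 + 6 + 16 = 45
G → I → F → E → A: 13 + 14 + 1 + 19 = 47
G → E → A: 13 + 19 = 32
G → I → D → A: 13 + 12 + 16 = 41
G → I → C → E → A: 13 + 5 + 5 + 19 = 42
G → E → D → A: 13 + 6 + 16 = 35
Best route has total 32.

32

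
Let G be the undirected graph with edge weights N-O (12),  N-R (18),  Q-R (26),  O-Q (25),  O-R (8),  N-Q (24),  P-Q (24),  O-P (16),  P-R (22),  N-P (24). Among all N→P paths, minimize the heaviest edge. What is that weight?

16

Some routes from N to P:
N → R → O → P: max(18, 8, 16) = 18
N → O → P: max(12, 16) = 16
N → R → P: max(18, 22) = 22
N → O → R → P: max(12, 8, 22) = 22
Smallest bottleneck: 16.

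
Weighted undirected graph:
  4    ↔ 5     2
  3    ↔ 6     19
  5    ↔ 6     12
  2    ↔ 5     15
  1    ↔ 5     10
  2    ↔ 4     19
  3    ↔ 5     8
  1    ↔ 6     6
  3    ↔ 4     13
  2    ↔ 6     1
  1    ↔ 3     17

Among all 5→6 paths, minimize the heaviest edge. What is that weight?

10

Some routes from 5 to 6:
5-4-3-1-6: max(2, 13, 17, 6) = 17
5-2-6: max(15, 1) = 15
5-6: max(12) = 12
5-3-1-6: max(8, 17, 6) = 17
5-1-6: max(10, 6) = 10
5-1-3-4-2-6: max(10, 17, 13, 19, 1) = 19
Best route has worst link 10.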